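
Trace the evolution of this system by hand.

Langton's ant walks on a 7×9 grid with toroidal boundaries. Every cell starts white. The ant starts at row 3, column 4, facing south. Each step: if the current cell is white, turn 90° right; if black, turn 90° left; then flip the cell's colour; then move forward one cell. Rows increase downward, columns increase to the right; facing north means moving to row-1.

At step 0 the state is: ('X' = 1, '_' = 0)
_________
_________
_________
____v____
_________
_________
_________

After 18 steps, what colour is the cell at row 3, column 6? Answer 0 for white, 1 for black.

1

gen 0: _________
_________
_________
____v____
_________
_________
_________
gen 1: _________
_________
_________
___<X____
_________
_________
_________
gen 2: _________
_________
___^_____
___XX____
_________
_________
_________
gen 3: _________
_________
___X>____
___XX____
_________
_________
_________
gen 4: _________
_________
___XX____
___Xv____
_________
_________
_________
gen 5: _________
_________
___XX____
___X_>___
_________
_________
_________
gen 6: _________
_________
___XX____
___X_X___
_____v___
_________
_________
gen 7: _________
_________
___XX____
___X_X___
____<X___
_________
_________
gen 8: _________
_________
___XX____
___X^X___
____XX___
_________
_________
gen 9: _________
_________
___XX____
___XX>___
____XX___
_________
_________
gen 10: _________
_________
___XX^___
___XX____
____XX___
_________
_________
gen 11: _________
_________
___XXX>__
___XX____
____XX___
_________
_________
gen 12: _________
_________
___XXXX__
___XX_v__
____XX___
_________
_________
gen 13: _________
_________
___XXXX__
___XX<X__
____XX___
_________
_________
gen 14: _________
_________
___XX^X__
___XXXX__
____XX___
_________
_________
gen 15: _________
_________
___X<_X__
___XXXX__
____XX___
_________
_________
gen 16: _________
_________
___X__X__
___XvXX__
____XX___
_________
_________
gen 17: _________
_________
___X__X__
___X_>X__
____XX___
_________
_________
gen 18: _________
_________
___X_^X__
___X__X__
____XX___
_________
_________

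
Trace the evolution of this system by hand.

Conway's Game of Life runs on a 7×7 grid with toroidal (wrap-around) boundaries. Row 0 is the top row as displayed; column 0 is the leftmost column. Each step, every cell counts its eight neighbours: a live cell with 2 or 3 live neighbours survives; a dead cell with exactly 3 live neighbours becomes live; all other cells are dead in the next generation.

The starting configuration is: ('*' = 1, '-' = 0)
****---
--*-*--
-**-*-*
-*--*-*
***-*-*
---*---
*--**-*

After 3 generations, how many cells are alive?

gen 0: ****---
--*-*--
-**-*-*
-*--*-*
***-*-*
---*---
*--**-*
gen 1: *----**
----**-
-**-*--
----*-*
-**-*-*
-------
*---*-*
gen 2: *------
**-**--
----*--
----*--
*--*---
-*-*--*
*------
gen 3: *-----*
**-**--
----**-
---**--
*-***--
-**---*
**----*

20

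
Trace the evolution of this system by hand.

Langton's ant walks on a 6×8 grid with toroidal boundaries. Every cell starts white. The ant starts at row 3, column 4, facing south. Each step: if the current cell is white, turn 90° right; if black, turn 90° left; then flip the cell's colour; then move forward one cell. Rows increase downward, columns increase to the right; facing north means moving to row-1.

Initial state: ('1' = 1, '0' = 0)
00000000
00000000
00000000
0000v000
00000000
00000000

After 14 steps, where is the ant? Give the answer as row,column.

k=0  00000000
00000000
00000000
0000v000
00000000
00000000
k=1  00000000
00000000
00000000
000<1000
00000000
00000000
k=2  00000000
00000000
000^0000
00011000
00000000
00000000
k=3  00000000
00000000
0001>000
00011000
00000000
00000000
k=4  00000000
00000000
00011000
0001v000
00000000
00000000
k=5  00000000
00000000
00011000
00010>00
00000000
00000000
k=6  00000000
00000000
00011000
00010100
00000v00
00000000
k=7  00000000
00000000
00011000
00010100
0000<100
00000000
k=8  00000000
00000000
00011000
0001^100
00001100
00000000
k=9  00000000
00000000
00011000
00011>00
00001100
00000000
k=10  00000000
00000000
00011^00
00011000
00001100
00000000
k=11  00000000
00000000
000111>0
00011000
00001100
00000000
k=12  00000000
00000000
00011110
000110v0
00001100
00000000
k=13  00000000
00000000
00011110
00011<10
00001100
00000000
k=14  00000000
00000000
00011^10
00011110
00001100
00000000

2,5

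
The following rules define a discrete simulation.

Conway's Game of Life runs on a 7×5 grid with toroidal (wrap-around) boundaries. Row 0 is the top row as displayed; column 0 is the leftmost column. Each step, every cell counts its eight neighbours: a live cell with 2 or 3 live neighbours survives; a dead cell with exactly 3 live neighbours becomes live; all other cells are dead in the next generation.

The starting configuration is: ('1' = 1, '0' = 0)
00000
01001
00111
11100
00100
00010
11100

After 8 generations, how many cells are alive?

gen 0: 00000
01001
00111
11100
00100
00010
11100
gen 1: 00100
10101
00001
10001
00110
00010
01100
gen 2: 10100
11001
01000
10001
00110
01010
01110
gen 3: 00000
00101
01000
11111
11110
01001
10011
gen 4: 10000
00000
00000
00000
00000
00000
10011
gen 5: 10000
00000
00000
00000
00000
00001
10001
gen 6: 10001
00000
00000
00000
00000
10001
10001
gen 7: 10001
00000
00000
00000
00000
10001
01010
gen 8: 10001
00000
00000
00000
00000
10001
01010

6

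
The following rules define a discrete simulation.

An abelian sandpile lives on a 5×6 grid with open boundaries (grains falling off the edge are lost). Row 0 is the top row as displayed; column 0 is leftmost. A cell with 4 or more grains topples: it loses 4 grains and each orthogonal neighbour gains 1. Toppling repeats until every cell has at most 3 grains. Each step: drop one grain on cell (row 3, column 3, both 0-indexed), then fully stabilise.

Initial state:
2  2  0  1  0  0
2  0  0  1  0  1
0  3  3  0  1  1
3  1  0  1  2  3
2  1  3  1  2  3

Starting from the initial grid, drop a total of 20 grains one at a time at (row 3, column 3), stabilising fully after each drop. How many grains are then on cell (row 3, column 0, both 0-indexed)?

gen 0: 2  2  0  1  0  0
2  0  0  1  0  1
0  3  3  0  1  1
3  1  0  1  2  3
2  1  3  1  2  3
gen 1: 2  2  0  1  0  0
2  0  0  1  0  1
0  3  3  0  1  1
3  1  0  2  2  3
2  1  3  1  2  3
gen 2: 2  2  0  1  0  0
2  0  0  1  0  1
0  3  3  0  1  1
3  1  0  3  2  3
2  1  3  1  2  3
gen 3: 2  2  0  1  0  0
2  0  0  1  0  1
0  3  3  1  1  1
3  1  1  0  3  3
2  1  3  2  2  3
gen 4: 2  2  0  1  0  0
2  0  0  1  0  1
0  3  3  1  1  1
3  1  1  1  3  3
2  1  3  2  2  3
gen 5: 2  2  0  1  0  0
2  0  0  1  0  1
0  3  3  1  1  1
3  1  1  2  3  3
2  1  3  2  2  3
gen 6: 2  2  0  1  0  0
2  0  0  1  0  1
0  3  3  1  1  1
3  1  1  3  3  3
2  1  3  2  2  3
gen 7: 2  2  0  1  0  0
2  0  0  1  0  1
0  3  3  2  2  2
3  1  3  2  2  1
2  2  0  1  1  1
gen 8: 2  2  0  1  0  0
2  0  0  1  0  1
0  3  3  2  2  2
3  1  3  3  2  1
2  2  0  1  1  1
gen 9: 2  2  0  1  0  0
2  1  1  2  0  1
1  0  2  0  3  2
3  3  1  2  3  1
2  2  1  2  1  1
gen 10: 2  2  0  1  0  0
2  1  1  2  0  1
1  0  2  0  3  2
3  3  1  3  3  1
2  2  1  2  1  1
gen 11: 2  2  0  1  0  0
2  1  1  2  1  1
1  0  2  2  0  3
3  3  2  1  1  2
2  2  1  3  2  1
gen 12: 2  2  0  1  0  0
2  1  1  2  1  1
1  0  2  2  0  3
3  3  2  2  1  2
2  2  1  3  2  1
gen 13: 2  2  0  1  0  0
2  1  1  2  1  1
1  0  2  2  0  3
3  3  2  3  1  2
2  2  1  3  2  1
gen 14: 2  2  0  1  0  0
2  1  1  2  1  1
1  0  2  3  0  3
3  3  3  1  2  2
2  2  2  0  3  1
gen 15: 2  2  0  1  0  0
2  1  1  2  1  1
1  0  2  3  0  3
3  3  3  2  2  2
2  2  2  0  3  1
gen 16: 2  2  0  1  0  0
2  1  1  2  1  1
1  0  2  3  0  3
3  3  3  3  2  2
2  2  2  0  3  1
gen 17: 2  2  0  1  0  0
2  1  2  3  1  1
2  2  0  1  1  3
0  1  2  2  3  2
3  3  3  1  3  1
gen 18: 2  2  0  1  0  0
2  1  2  3  1  1
2  2  0  1  1  3
0  1  2  3  3  2
3  3  3  1  3  1
gen 19: 2  2  0  1  0  0
2  1  2  3  1  1
2  2  0  2  2  3
0  1  3  1  1  3
3  3  3  3  0  2
gen 20: 2  2  0  1  0  0
2  1  2  3  1  1
2  2  0  2  2  3
0  1  3  2  1  3
3  3  3  3  0  2

0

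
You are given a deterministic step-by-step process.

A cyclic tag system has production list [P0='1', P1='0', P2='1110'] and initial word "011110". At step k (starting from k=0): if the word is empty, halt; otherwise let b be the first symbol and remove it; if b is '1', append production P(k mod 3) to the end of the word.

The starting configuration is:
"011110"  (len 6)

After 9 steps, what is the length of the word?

k=0  "011110"  (len 6)
k=1  "11110"  (len 5)
k=2  "11100"  (len 5)
k=3  "11001110"  (len 8)
k=4  "10011101"  (len 8)
k=5  "00111010"  (len 8)
k=6  "0111010"  (len 7)
k=7  "111010"  (len 6)
k=8  "110100"  (len 6)
k=9  "101001110"  (len 9)

9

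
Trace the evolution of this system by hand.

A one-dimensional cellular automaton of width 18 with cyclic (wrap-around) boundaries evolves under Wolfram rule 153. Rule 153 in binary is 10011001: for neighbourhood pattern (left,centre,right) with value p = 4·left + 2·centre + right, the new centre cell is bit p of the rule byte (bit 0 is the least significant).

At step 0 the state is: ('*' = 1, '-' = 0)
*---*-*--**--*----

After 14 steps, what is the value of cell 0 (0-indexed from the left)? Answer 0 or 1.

1

0) *---*-*--**--*----
1) -**----*-*-*--***-
2) -*-***------*-**-*
3) ---**-*****---*---
4) **-*--****-**--***
5) *---*-***--*-*-***
6) -**---**-*-----***
7) -*-**-*---****-**-
8) ---*---**-***--*-*
9) **--**-*--**-*----
10) *-*-*---*-*---***-
11) -----**----**-**--
12) ****-*-***-*--*-**
13) ***----**---*---**
14) **-***-*-**--**-**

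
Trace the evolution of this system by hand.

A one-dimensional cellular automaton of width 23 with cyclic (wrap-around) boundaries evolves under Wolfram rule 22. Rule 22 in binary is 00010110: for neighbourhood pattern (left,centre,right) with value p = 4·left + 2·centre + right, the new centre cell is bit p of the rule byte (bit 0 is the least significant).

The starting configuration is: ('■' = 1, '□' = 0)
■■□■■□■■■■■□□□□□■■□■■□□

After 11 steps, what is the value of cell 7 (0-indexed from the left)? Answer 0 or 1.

t=0: ■■□■■□■■■■■□□□□□■■□■■□□
t=1: □□□□□□□□□□□■□□□■□□□□□■■
t=2: ■□□□□□□□□□■■■□■■■□□□■□□
t=3: ■■□□□□□□□■□□□□□□□■□■■■■
t=4: □□■□□□□□■■■□□□□□■■□□□□□
t=5: □■■■□□□■□□□■□□□■□□■□□□□
t=6: ■□□□■□■■■□■■■□■■■■■■□□□
t=7: ■■□■■□□□□□□□□□□□□□□□■□■
t=8: □□□□□■□□□□□□□□□□□□□■■□□
t=9: □□□□■■■□□□□□□□□□□□■□□■□
t=10: □□□■□□□■□□□□□□□□□■■■■■■
t=11: ■□■■■□■■■□□□□□□□■□□□□□□

1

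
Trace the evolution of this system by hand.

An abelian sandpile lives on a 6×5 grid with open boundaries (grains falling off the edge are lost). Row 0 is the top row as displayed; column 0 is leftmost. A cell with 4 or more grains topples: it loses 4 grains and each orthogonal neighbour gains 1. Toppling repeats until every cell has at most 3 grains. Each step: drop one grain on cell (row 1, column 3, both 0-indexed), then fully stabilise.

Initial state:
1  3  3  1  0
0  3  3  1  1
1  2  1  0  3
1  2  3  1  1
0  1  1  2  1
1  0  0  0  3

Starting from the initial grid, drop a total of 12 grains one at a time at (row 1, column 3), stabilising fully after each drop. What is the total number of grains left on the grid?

47

t=0: 1  3  3  1  0
0  3  3  1  1
1  2  1  0  3
1  2  3  1  1
0  1  1  2  1
1  0  0  0  3
t=1: 1  3  3  1  0
0  3  3  2  1
1  2  1  0  3
1  2  3  1  1
0  1  1  2  1
1  0  0  0  3
t=2: 1  3  3  1  0
0  3  3  3  1
1  2  1  0  3
1  2  3  1  1
0  1  1  2  1
1  0  0  0  3
t=3: 2  1  1  3  0
1  1  2  1  2
1  3  2  1  3
1  2  3  1  1
0  1  1  2  1
1  0  0  0  3
t=4: 2  1  1  3  0
1  1  2  2  2
1  3  2  1  3
1  2  3  1  1
0  1  1  2  1
1  0  0  0  3
t=5: 2  1  1  3  0
1  1  2  3  2
1  3  2  1  3
1  2  3  1  1
0  1  1  2  1
1  0  0  0  3
t=6: 2  1  2  0  1
1  1  3  1  3
1  3  2  2  3
1  2  3  1  1
0  1  1  2  1
1  0  0  0  3
t=7: 2  1  2  0  1
1  1  3  2  3
1  3  2  2  3
1  2  3  1  1
0  1  1  2  1
1  0  0  0  3
t=8: 2  1  2  0  1
1  1  3  3  3
1  3  2  2  3
1  2  3  1  1
0  1  1  2  1
1  0  0  0  3
t=9: 2  1  3  1  2
1  3  1  3  1
2  1  2  1  1
2  0  1  3  2
0  2  2  2  1
1  0  0  0  3
t=10: 2  1  3  2  2
1  3  2  0  2
2  1  2  2  1
2  0  1  3  2
0  2  2  2  1
1  0  0  0  3
t=11: 2  1  3  2  2
1  3  2  1  2
2  1  2  2  1
2  0  1  3  2
0  2  2  2  1
1  0  0  0  3
t=12: 2  1  3  2  2
1  3  2  2  2
2  1  2  2  1
2  0  1  3  2
0  2  2  2  1
1  0  0  0  3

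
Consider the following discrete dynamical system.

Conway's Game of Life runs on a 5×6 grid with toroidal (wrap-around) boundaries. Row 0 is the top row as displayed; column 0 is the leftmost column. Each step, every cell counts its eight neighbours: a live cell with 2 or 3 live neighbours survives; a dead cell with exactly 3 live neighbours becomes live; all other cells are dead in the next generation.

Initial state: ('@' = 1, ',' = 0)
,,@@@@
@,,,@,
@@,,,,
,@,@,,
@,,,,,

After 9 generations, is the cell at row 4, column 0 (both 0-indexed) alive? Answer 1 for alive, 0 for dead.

[0] ,,@@@@
@,,,@,
@@,,,,
,@,@,,
@,,,,,
[1] @@,@@,
@,@,@,
@@@,,@
,@@,,,
@@,,,@
[2] ,,,@@,
,,,,@,
,,,,,@
,,,,,,
,,,@@@
[3] ,,,,,,
,,,@@@
,,,,,,
,,,,,@
,,,@,@
[4] ,,,@,@
,,,,@,
,,,,,@
,,,,@,
,,,,@,
[5] ,,,@,@
,,,,@@
,,,,@@
,,,,@@
,,,@@@
[6] @,,@,,
@,,@,,
@,,@,,
@,,,,,
@,,@,,
[7] @@@@@@
@@@@@@
@@,,,@
@@,,,@
@@,,,@
[8] ,,,,,,
,,,,,,
,,,@,,
,,@,@,
,,,@,,
[9] ,,,,,,
,,,,,,
,,,@,,
,,@,@,
,,,@,,

0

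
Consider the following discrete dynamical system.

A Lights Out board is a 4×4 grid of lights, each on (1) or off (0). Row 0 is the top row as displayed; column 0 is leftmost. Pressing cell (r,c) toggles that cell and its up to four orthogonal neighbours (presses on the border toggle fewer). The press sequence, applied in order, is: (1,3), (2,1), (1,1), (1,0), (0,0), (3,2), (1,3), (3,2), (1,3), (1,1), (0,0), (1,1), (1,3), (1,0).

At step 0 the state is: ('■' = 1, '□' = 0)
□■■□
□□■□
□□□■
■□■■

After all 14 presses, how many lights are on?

9

t=0: □■■□
□□■□
□□□■
■□■■
t=1: □■■■
□□□■
□□□□
■□■■
t=2: □■■■
□■□■
■■■□
■■■■
t=3: □□■■
■□■■
■□■□
■■■■
t=4: ■□■■
□■■■
□□■□
■■■■
t=5: □■■■
■■■■
□□■□
■■■■
t=6: □■■■
■■■■
□□□□
■□□□
t=7: □■■□
■■□□
□□□■
■□□□
t=8: □■■□
■■□□
□□■■
■■■■
t=9: □■■■
■■■■
□□■□
■■■■
t=10: □□■■
□□□■
□■■□
■■■■
t=11: ■■■■
■□□■
□■■□
■■■■
t=12: ■□■■
□■■■
□□■□
■■■■
t=13: ■□■□
□■□□
□□■■
■■■■
t=14: □□■□
■□□□
■□■■
■■■■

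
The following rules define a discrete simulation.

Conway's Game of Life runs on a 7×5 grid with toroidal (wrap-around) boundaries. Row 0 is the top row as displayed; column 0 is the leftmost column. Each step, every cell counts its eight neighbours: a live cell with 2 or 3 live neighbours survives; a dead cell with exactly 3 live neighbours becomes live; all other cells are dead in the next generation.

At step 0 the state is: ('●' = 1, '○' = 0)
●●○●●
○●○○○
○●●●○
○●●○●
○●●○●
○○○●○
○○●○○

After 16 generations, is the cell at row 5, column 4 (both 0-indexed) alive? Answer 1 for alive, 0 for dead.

[0] ●●○●●
○●○○○
○●●●○
○●●○●
○●●○●
○○○●○
○○●○○
[1] ●●○●●
○○○○○
○○○●○
○○○○●
○●○○●
○●○●○
●●●○○
[2] ○○○●●
●○●●○
○○○○○
●○○●●
○○●●●
○○○●●
○○○○○
[3] ○○●●●
○○●●○
●●●○○
●○●○○
○○●○○
○○●○●
○○○○○
[4] ○○●○●
●○○○○
●○○○●
●○●●○
○○●○○
○○○●○
○○●○●
[5] ●●○○●
●●○●○
●○○●○
●○●●○
○●●○●
○○●●○
○○●○●
[6] ○○○○○
○○○●○
●○○●○
●○○○○
●○○○●
●○○○●
○○●○●
[7] ○○○●○
○○○○●
○○○○○
●●○○○
○●○○○
○●○○○
●○○●●
[8] ●○○●○
○○○○○
●○○○○
●●○○○
○●●○○
○●●○●
●○●●●
[9] ●●●●○
○○○○●
●●○○○
●○●○○
○○○●○
○○○○●
○○○○○
[10] ●●●●●
○○○●●
●●○○●
●○●○●
○○○●●
○○○○○
●●●●●
[11] ○○○○○
○○○○○
○●●○○
○○●○○
●○○●●
○●○○○
○○○○○
[12] ○○○○○
○○○○○
○●●○○
●○●○●
●●●●●
●○○○●
○○○○○
[13] ○○○○○
○○○○○
●●●●○
○○○○○
○○●○○
○○●○○
○○○○○
[14] ○○○○○
○●●○○
○●●○○
○○○●○
○○○○○
○○○○○
○○○○○
[15] ○○○○○
○●●○○
○●○●○
○○●○○
○○○○○
○○○○○
○○○○○
[16] ○○○○○
○●●○○
○●○●○
○○●○○
○○○○○
○○○○○
○○○○○

0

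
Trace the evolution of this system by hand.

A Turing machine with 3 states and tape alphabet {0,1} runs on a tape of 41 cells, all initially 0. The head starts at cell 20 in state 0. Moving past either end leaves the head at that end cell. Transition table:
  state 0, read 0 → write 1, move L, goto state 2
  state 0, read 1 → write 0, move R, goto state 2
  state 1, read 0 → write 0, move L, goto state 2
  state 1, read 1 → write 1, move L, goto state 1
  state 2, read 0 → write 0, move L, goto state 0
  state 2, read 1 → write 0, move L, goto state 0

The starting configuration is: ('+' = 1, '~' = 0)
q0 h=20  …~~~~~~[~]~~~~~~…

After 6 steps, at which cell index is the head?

0) q0 h=20  …~~~~~~[~]~~~~~~…
1) q2 h=19  …~~~~~~[~]+~~~~~…
2) q0 h=18  …~~~~~~[~]~+~~~~…
3) q2 h=17  …~~~~~~[~]+~+~~~…
4) q0 h=16  …~~~~~~[~]~+~+~~…
5) q2 h=15  …~~~~~~[~]+~+~+~…
6) q0 h=14  …~~~~~~[~]~+~+~+…

14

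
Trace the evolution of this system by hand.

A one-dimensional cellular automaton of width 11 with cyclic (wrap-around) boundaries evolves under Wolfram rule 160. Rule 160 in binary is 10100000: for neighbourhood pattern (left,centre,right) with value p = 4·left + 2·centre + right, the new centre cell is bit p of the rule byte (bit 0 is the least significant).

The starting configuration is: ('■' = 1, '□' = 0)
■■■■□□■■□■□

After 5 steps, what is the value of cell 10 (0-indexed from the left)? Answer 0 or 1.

k=0  ■■■■□□■■□■□
k=1  □■■□□□□□■□■
k=2  ■□□□□□□□□■□
k=3  □□□□□□□□□□■
k=4  □□□□□□□□□□□
k=5  □□□□□□□□□□□

0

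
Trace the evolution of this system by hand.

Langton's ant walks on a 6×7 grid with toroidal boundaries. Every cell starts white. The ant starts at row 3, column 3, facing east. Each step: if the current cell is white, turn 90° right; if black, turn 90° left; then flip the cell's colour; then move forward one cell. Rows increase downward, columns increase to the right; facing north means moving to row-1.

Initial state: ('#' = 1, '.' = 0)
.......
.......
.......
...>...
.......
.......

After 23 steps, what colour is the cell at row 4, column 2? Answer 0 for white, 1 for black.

1

t=0: .......
.......
.......
...>...
.......
.......
t=1: .......
.......
.......
...#...
...v...
.......
t=2: .......
.......
.......
...#...
..<#...
.......
t=3: .......
.......
.......
..^#...
..##...
.......
t=4: .......
.......
.......
..#>...
..##...
.......
t=5: .......
.......
...^...
..#....
..##...
.......
t=6: .......
.......
...#>..
..#....
..##...
.......
t=7: .......
.......
...##..
..#.v..
..##...
.......
t=8: .......
.......
...##..
..#<#..
..##...
.......
t=9: .......
.......
...^#..
..###..
..##...
.......
t=10: .......
.......
..<.#..
..###..
..##...
.......
t=11: .......
..^....
..#.#..
..###..
..##...
.......
t=12: .......
..#>...
..#.#..
..###..
..##...
.......
t=13: .......
..##...
..#v#..
..###..
..##...
.......
t=14: .......
..##...
..<##..
..###..
..##...
.......
t=15: .......
..##...
...##..
..v##..
..##...
.......
t=16: .......
..##...
...##..
...>#..
..##...
.......
t=17: .......
..##...
...^#..
....#..
..##...
.......
t=18: .......
..##...
..<.#..
....#..
..##...
.......
t=19: .......
..^#...
..#.#..
....#..
..##...
.......
t=20: .......
.<.#...
..#.#..
....#..
..##...
.......
t=21: .^.....
.#.#...
..#.#..
....#..
..##...
.......
t=22: .#>....
.#.#...
..#.#..
....#..
..##...
.......
t=23: .##....
.#v#...
..#.#..
....#..
..##...
.......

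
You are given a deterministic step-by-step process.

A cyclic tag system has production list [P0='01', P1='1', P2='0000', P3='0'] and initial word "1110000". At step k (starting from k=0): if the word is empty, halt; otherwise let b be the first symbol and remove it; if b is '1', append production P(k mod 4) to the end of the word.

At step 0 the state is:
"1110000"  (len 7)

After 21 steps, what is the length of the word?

0) "1110000"  (len 7)
1) "11000001"  (len 8)
2) "10000011"  (len 8)
3) "00000110000"  (len 11)
4) "0000110000"  (len 10)
5) "000110000"  (len 9)
6) "00110000"  (len 8)
7) "0110000"  (len 7)
8) "110000"  (len 6)
9) "1000001"  (len 7)
10) "0000011"  (len 7)
11) "000011"  (len 6)
12) "00011"  (len 5)
13) "0011"  (len 4)
14) "011"  (len 3)
15) "11"  (len 2)
16) "10"  (len 2)
17) "001"  (len 3)
18) "01"  (len 2)
19) "1"  (len 1)
20) "0"  (len 1)
21) (halted — word empty)

0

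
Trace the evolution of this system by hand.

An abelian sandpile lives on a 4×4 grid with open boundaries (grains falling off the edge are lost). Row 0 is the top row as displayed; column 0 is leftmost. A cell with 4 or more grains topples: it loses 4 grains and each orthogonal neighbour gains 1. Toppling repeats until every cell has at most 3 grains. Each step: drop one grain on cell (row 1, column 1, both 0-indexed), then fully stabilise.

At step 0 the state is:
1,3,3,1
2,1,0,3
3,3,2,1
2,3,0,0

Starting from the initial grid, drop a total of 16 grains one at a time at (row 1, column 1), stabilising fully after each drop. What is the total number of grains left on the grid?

step 0: 1,3,3,1
2,1,0,3
3,3,2,1
2,3,0,0
step 1: 1,3,3,1
2,2,0,3
3,3,2,1
2,3,0,0
step 2: 1,3,3,1
2,3,0,3
3,3,2,1
2,3,0,0
step 3: 3,1,0,2
0,3,2,3
2,2,3,1
0,1,1,0
step 4: 3,2,0,2
1,0,3,3
2,3,3,1
0,1,1,0
step 5: 3,2,0,2
1,1,3,3
2,3,3,1
0,1,1,0
step 6: 3,2,0,2
1,2,3,3
2,3,3,1
0,1,1,0
step 7: 3,2,0,2
1,3,3,3
2,3,3,1
0,1,1,0
step 8: 3,3,1,3
2,2,2,0
3,1,1,3
0,2,2,0
step 9: 3,3,1,3
2,3,2,0
3,1,1,3
0,2,2,0
step 10: 1,1,2,3
1,2,3,0
0,3,1,3
1,2,2,0
step 11: 1,1,2,3
1,3,3,0
0,3,1,3
1,2,2,0
step 12: 1,2,3,3
2,2,0,1
1,0,3,3
1,3,2,0
step 13: 1,2,3,3
2,3,0,1
1,0,3,3
1,3,2,0
step 14: 1,3,3,3
3,0,1,1
1,1,3,3
1,3,2,0
step 15: 1,3,3,3
3,1,1,1
1,1,3,3
1,3,2,0
step 16: 1,3,3,3
3,2,1,1
1,1,3,3
1,3,2,0

31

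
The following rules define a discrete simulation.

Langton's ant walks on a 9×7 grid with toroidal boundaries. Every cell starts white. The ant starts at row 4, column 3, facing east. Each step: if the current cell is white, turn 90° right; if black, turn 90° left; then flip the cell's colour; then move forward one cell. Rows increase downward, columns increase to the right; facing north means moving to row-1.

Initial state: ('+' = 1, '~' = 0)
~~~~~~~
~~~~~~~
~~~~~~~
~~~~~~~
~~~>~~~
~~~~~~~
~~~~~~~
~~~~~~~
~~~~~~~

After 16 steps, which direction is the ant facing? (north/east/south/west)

0) ~~~~~~~
~~~~~~~
~~~~~~~
~~~~~~~
~~~>~~~
~~~~~~~
~~~~~~~
~~~~~~~
~~~~~~~
1) ~~~~~~~
~~~~~~~
~~~~~~~
~~~~~~~
~~~+~~~
~~~v~~~
~~~~~~~
~~~~~~~
~~~~~~~
2) ~~~~~~~
~~~~~~~
~~~~~~~
~~~~~~~
~~~+~~~
~~<+~~~
~~~~~~~
~~~~~~~
~~~~~~~
3) ~~~~~~~
~~~~~~~
~~~~~~~
~~~~~~~
~~^+~~~
~~++~~~
~~~~~~~
~~~~~~~
~~~~~~~
4) ~~~~~~~
~~~~~~~
~~~~~~~
~~~~~~~
~~+>~~~
~~++~~~
~~~~~~~
~~~~~~~
~~~~~~~
5) ~~~~~~~
~~~~~~~
~~~~~~~
~~~^~~~
~~+~~~~
~~++~~~
~~~~~~~
~~~~~~~
~~~~~~~
6) ~~~~~~~
~~~~~~~
~~~~~~~
~~~+>~~
~~+~~~~
~~++~~~
~~~~~~~
~~~~~~~
~~~~~~~
7) ~~~~~~~
~~~~~~~
~~~~~~~
~~~++~~
~~+~v~~
~~++~~~
~~~~~~~
~~~~~~~
~~~~~~~
8) ~~~~~~~
~~~~~~~
~~~~~~~
~~~++~~
~~+<+~~
~~++~~~
~~~~~~~
~~~~~~~
~~~~~~~
9) ~~~~~~~
~~~~~~~
~~~~~~~
~~~^+~~
~~+++~~
~~++~~~
~~~~~~~
~~~~~~~
~~~~~~~
10) ~~~~~~~
~~~~~~~
~~~~~~~
~~<~+~~
~~+++~~
~~++~~~
~~~~~~~
~~~~~~~
~~~~~~~
11) ~~~~~~~
~~~~~~~
~~^~~~~
~~+~+~~
~~+++~~
~~++~~~
~~~~~~~
~~~~~~~
~~~~~~~
12) ~~~~~~~
~~~~~~~
~~+>~~~
~~+~+~~
~~+++~~
~~++~~~
~~~~~~~
~~~~~~~
~~~~~~~
13) ~~~~~~~
~~~~~~~
~~++~~~
~~+v+~~
~~+++~~
~~++~~~
~~~~~~~
~~~~~~~
~~~~~~~
14) ~~~~~~~
~~~~~~~
~~++~~~
~~<++~~
~~+++~~
~~++~~~
~~~~~~~
~~~~~~~
~~~~~~~
15) ~~~~~~~
~~~~~~~
~~++~~~
~~~++~~
~~v++~~
~~++~~~
~~~~~~~
~~~~~~~
~~~~~~~
16) ~~~~~~~
~~~~~~~
~~++~~~
~~~++~~
~~~>+~~
~~++~~~
~~~~~~~
~~~~~~~
~~~~~~~

east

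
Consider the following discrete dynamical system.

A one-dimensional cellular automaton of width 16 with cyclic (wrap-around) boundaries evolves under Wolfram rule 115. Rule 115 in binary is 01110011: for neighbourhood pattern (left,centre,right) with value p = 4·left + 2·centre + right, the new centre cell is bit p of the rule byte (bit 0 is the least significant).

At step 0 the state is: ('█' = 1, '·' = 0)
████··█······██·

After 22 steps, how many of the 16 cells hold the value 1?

step 0: ████··█······██·
step 1: ···███·██████·██
step 2: ███··██·····██·█
step 3: ··███·██████·██·
step 4: ██··██·····██·██
step 5: ·███·██████·██··
step 6: █··██·····██·███
step 7: ███·██████·██···
step 8: ··██·····██·████
step 9: ██·██████·██···█
step 10: ·██·····██·████·
step 11: █·██████·██···██
step 12: ██·····██·████··
step 13: ·██████·██···███
step 14: █·····██·████··█
step 15: ██████·██···███·
step 16: ·····██·████··██
step 17: █████·██···███·█
step 18: ····██·████··██·
step 19: ████·██···███·██
step 20: ···██·████··██··
step 21: ███·██···███·███
step 22: ··██·████··██···

8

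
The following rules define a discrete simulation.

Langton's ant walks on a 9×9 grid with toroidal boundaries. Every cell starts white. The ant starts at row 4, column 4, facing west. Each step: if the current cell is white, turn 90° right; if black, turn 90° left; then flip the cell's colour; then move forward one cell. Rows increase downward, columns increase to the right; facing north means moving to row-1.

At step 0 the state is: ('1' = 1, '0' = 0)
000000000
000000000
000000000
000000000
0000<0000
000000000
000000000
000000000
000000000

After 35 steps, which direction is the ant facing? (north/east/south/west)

0) 000000000
000000000
000000000
000000000
0000<0000
000000000
000000000
000000000
000000000
1) 000000000
000000000
000000000
0000^0000
000010000
000000000
000000000
000000000
000000000
2) 000000000
000000000
000000000
00001>000
000010000
000000000
000000000
000000000
000000000
3) 000000000
000000000
000000000
000011000
00001v000
000000000
000000000
000000000
000000000
4) 000000000
000000000
000000000
000011000
0000<1000
000000000
000000000
000000000
000000000
5) 000000000
000000000
000000000
000011000
000001000
0000v0000
000000000
000000000
000000000
6) 000000000
000000000
000000000
000011000
000001000
000<10000
000000000
000000000
000000000
7) 000000000
000000000
000000000
000011000
000^01000
000110000
000000000
000000000
000000000
8) 000000000
000000000
000000000
000011000
0001>1000
000110000
000000000
000000000
000000000
9) 000000000
000000000
000000000
000011000
000111000
0001v0000
000000000
000000000
000000000
10) 000000000
000000000
000000000
000011000
000111000
00010>000
000000000
000000000
000000000
11) 000000000
000000000
000000000
000011000
000111000
000101000
00000v000
000000000
000000000
12) 000000000
000000000
000000000
000011000
000111000
000101000
0000<1000
000000000
000000000
13) 000000000
000000000
000000000
000011000
000111000
0001^1000
000011000
000000000
000000000
14) 000000000
000000000
000000000
000011000
000111000
00011>000
000011000
000000000
000000000
15) 000000000
000000000
000000000
000011000
00011^000
000110000
000011000
000000000
000000000
16) 000000000
000000000
000000000
000011000
0001<0000
000110000
000011000
000000000
000000000
17) 000000000
000000000
000000000
000011000
000100000
0001v0000
000011000
000000000
000000000
18) 000000000
000000000
000000000
000011000
000100000
00010>000
000011000
000000000
000000000
19) 000000000
000000000
000000000
000011000
000100000
000101000
00001v000
000000000
000000000
20) 000000000
000000000
000000000
000011000
000100000
000101000
000010>00
000000000
000000000
21) 000000000
000000000
000000000
000011000
000100000
000101000
000010100
000000v00
000000000
22) 000000000
000000000
000000000
000011000
000100000
000101000
000010100
00000<100
000000000
23) 000000000
000000000
000000000
000011000
000100000
000101000
00001^100
000001100
000000000
24) 000000000
000000000
000000000
000011000
000100000
000101000
000011>00
000001100
000000000
25) 000000000
000000000
000000000
000011000
000100000
000101^00
000011000
000001100
000000000
26) 000000000
000000000
000000000
000011000
000100000
0001011>0
000011000
000001100
000000000
27) 000000000
000000000
000000000
000011000
000100000
000101110
0000110v0
000001100
000000000
28) 000000000
000000000
000000000
000011000
000100000
000101110
000011<10
000001100
000000000
29) 000000000
000000000
000000000
000011000
000100000
000101^10
000011110
000001100
000000000
30) 000000000
000000000
000000000
000011000
000100000
00010<010
000011110
000001100
000000000
31) 000000000
000000000
000000000
000011000
000100000
000100010
00001v110
000001100
000000000
32) 000000000
000000000
000000000
000011000
000100000
000100010
000010>10
000001100
000000000
33) 000000000
000000000
000000000
000011000
000100000
000100^10
000010010
000001100
000000000
34) 000000000
000000000
000000000
000011000
000100000
0001001>0
000010010
000001100
000000000
35) 000000000
000000000
000000000
000011000
0001000^0
000100100
000010010
000001100
000000000

north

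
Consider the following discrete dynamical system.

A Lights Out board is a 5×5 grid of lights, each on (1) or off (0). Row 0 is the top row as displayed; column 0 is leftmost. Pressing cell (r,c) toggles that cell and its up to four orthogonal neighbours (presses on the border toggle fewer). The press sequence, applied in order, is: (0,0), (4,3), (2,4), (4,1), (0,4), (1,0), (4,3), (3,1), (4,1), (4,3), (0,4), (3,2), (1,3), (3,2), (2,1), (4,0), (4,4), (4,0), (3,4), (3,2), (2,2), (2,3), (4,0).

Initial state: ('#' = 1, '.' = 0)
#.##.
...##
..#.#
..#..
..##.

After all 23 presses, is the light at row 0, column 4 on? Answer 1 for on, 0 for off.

[0] #.##.
...##
..#.#
..#..
..##.
[1] .###.
#..##
..#.#
..#..
..##.
[2] .###.
#..##
..#.#
..##.
....#
[3] .###.
#..#.
..##.
..###
....#
[4] .###.
#..#.
..##.
.####
###.#
[5] .##.#
#..##
..##.
.####
###.#
[6] ###.#
.#.##
#.##.
.####
###.#
[7] ###.#
.#.##
#.##.
.##.#
##.#.
[8] ###.#
.#.##
####.
#...#
#..#.
[9] ###.#
.#.##
####.
##..#
.###.
[10] ###.#
.#.##
####.
##.##
.#..#
[11] ####.
.#.#.
####.
##.##
.#..#
[12] ####.
.#.#.
##.#.
#.#.#
.##.#
[13] ###..
.##.#
##...
#.#.#
.##.#
[14] ###..
.##.#
###..
##.##
.#..#
[15] ###..
..#.#
.....
#..##
.#..#
[16] ###..
..#.#
.....
...##
#...#
[17] ###..
..#.#
.....
...#.
#..#.
[18] ###..
..#.#
.....
#..#.
.#.#.
[19] ###..
..#.#
....#
#...#
.#.##
[20] ###..
..#.#
..#.#
#####
.####
[21] ###..
....#
.#.##
##.##
.####
[22] ###..
...##
.##..
##..#
.####
[23] ###..
...##
.##..
.#..#
#.###

0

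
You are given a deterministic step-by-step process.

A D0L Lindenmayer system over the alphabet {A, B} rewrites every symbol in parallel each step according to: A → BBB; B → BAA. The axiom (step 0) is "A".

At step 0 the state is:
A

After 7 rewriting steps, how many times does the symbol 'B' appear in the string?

[0] A
[1] BBB
[2] BAABAABAA
[3] BAABBBBBBBAABBBBBBBAABBBBBB
[4] BAABBBBBBBAABAABAABAABAABAABAABBBBBBBAABAABAABAABAABAABAABBBBBBBAABAABAABAABAABAA
[5] BAABBBBBBBAABAABAABAABAABAABAABBBBBBBAABBBBBBBAABBBBBBBAAB…ABAABAABBBBBBBAABBBBBBBAABBBBBBBAABBBBBBBAABBBBBBBAABBBBBB  (len 243)
[6] BAABBBBBBBAABAABAABAABAABAABAABBBBBBBAABBBBBBBAABBBBBBBAAB…ABAABAABBBBBBBAABAABAABAABAABAABAABBBBBBBAABAABAABAABAABAA  (len 729)
[7] BAABBBBBBBAABAABAABAABAABAABAABBBBBBBAABBBBBBBAABBBBBBBAAB…ABAABAABBBBBBBAABBBBBBBAABBBBBBBAABBBBBBBAABBBBBBBAABBBBBB  (len 2187)

1389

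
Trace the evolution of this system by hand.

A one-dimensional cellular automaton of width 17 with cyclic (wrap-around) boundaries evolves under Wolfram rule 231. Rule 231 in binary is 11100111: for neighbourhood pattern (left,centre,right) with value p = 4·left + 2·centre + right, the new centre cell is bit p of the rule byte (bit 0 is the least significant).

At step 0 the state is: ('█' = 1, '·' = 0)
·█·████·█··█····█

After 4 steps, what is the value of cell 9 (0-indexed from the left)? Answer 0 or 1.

1

t=0: ·█·████·█··█····█
t=1: ███·█████·██·████
t=2: ████·█████·██·███
t=3: █████·█████·██·██
t=4: ██████·█████·██·█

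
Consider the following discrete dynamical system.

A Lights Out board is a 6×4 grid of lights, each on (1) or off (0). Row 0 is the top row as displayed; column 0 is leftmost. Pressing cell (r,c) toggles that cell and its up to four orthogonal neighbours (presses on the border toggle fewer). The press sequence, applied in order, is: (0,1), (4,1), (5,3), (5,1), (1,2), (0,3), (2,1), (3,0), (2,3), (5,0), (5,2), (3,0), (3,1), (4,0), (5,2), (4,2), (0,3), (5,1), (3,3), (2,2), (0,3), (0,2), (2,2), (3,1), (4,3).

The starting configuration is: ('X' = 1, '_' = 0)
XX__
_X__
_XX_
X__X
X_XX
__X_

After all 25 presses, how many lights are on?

t=0: XX__
_X__
_XX_
X__X
X_XX
__X_
t=1: __X_
____
_XX_
X__X
X_XX
__X_
t=2: __X_
____
_XX_
XX_X
_X_X
_XX_
t=3: __X_
____
_XX_
XX_X
_X__
_X_X
t=4: __X_
____
_XX_
XX_X
____
X_XX
t=5: ____
_XXX
_X__
XX_X
____
X_XX
t=6: __XX
_XX_
_X__
XX_X
____
X_XX
t=7: __XX
__X_
X_X_
X__X
____
X_XX
t=8: __XX
__X_
__X_
_X_X
X___
X_XX
t=9: __XX
__XX
___X
_X__
X___
X_XX
t=10: __XX
__XX
___X
_X__
____
_XXX
t=11: __XX
__XX
___X
_X__
__X_
____
t=12: __XX
__XX
X__X
X___
X_X_
____
t=13: __XX
__XX
XX_X
_XX_
XXX_
____
t=14: __XX
__XX
XX_X
XXX_
__X_
X___
t=15: __XX
__XX
XX_X
XXX_
____
XXXX
t=16: __XX
__XX
XX_X
XX__
_XXX
XX_X
t=17: ____
__X_
XX_X
XX__
_XXX
XX_X
t=18: ____
__X_
XX_X
XX__
__XX
__XX
t=19: ____
__X_
XX__
XXXX
__X_
__XX
t=20: ____
____
X_XX
XX_X
__X_
__XX
t=21: __XX
___X
X_XX
XX_X
__X_
__XX
t=22: _X__
__XX
X_XX
XX_X
__X_
__XX
t=23: _X__
___X
XX__
XXXX
__X_
__XX
t=24: _X__
___X
X___
___X
_XX_
__XX
t=25: _X__
___X
X___
____
_X_X
__X_

6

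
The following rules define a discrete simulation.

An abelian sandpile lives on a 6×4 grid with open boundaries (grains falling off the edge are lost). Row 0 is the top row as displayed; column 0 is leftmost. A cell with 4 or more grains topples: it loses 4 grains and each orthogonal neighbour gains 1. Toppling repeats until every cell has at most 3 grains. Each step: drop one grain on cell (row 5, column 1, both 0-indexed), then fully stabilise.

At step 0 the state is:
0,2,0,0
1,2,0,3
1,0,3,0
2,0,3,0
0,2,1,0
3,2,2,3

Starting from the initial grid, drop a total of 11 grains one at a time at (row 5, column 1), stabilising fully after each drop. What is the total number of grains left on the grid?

32

[0] 0,2,0,0
1,2,0,3
1,0,3,0
2,0,3,0
0,2,1,0
3,2,2,3
[1] 0,2,0,0
1,2,0,3
1,0,3,0
2,0,3,0
0,2,1,0
3,3,2,3
[2] 0,2,0,0
1,2,0,3
1,0,3,0
2,0,3,0
1,3,1,0
0,1,3,3
[3] 0,2,0,0
1,2,0,3
1,0,3,0
2,0,3,0
1,3,1,0
0,2,3,3
[4] 0,2,0,0
1,2,0,3
1,0,3,0
2,0,3,0
1,3,1,0
0,3,3,3
[5] 0,2,0,0
1,2,0,3
1,0,3,0
2,1,3,0
2,0,3,1
1,2,1,0
[6] 0,2,0,0
1,2,0,3
1,0,3,0
2,1,3,0
2,0,3,1
1,3,1,0
[7] 0,2,0,0
1,2,0,3
1,0,3,0
2,1,3,0
2,1,3,1
2,0,2,0
[8] 0,2,0,0
1,2,0,3
1,0,3,0
2,1,3,0
2,1,3,1
2,1,2,0
[9] 0,2,0,0
1,2,0,3
1,0,3,0
2,1,3,0
2,1,3,1
2,2,2,0
[10] 0,2,0,0
1,2,0,3
1,0,3,0
2,1,3,0
2,1,3,1
2,3,2,0
[11] 0,2,0,0
1,2,0,3
1,0,3,0
2,1,3,0
2,2,3,1
3,0,3,0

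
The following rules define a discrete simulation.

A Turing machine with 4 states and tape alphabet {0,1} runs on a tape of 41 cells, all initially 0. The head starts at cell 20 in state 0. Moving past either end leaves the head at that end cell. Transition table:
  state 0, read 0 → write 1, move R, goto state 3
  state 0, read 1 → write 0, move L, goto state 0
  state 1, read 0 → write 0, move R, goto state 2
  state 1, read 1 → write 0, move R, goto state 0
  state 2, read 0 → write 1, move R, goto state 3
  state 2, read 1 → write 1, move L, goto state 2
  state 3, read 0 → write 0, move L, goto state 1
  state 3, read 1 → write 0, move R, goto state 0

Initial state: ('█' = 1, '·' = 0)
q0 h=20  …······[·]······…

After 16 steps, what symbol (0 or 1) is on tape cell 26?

0) q0 h=20  …······[·]······…
1) q3 h=21  …·····█[·]······…
2) q1 h=20  …······[█]······…
3) q0 h=21  …······[·]······…
4) q3 h=22  …·····█[·]······…
5) q1 h=21  …······[█]······…
6) q0 h=22  …······[·]······…
7) q3 h=23  …·····█[·]······…
8) q1 h=22  …······[█]······…
9) q0 h=23  …······[·]······…
10) q3 h=24  …·····█[·]······…
11) q1 h=23  …······[█]······…
12) q0 h=24  …······[·]······…
13) q3 h=25  …·····█[·]······…
14) q1 h=24  …······[█]······…
15) q0 h=25  …······[·]······…
16) q3 h=26  …·····█[·]······…

0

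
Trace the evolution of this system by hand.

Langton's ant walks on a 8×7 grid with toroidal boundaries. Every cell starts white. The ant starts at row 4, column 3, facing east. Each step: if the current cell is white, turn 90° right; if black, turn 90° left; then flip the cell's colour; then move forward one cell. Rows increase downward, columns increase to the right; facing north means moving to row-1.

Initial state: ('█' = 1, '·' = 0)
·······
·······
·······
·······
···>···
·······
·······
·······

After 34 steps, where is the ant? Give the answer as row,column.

step 0: ·······
·······
·······
·······
···>···
·······
·······
·······
step 1: ·······
·······
·······
·······
···█···
···v···
·······
·······
step 2: ·······
·······
·······
·······
···█···
··<█···
·······
·······
step 3: ·······
·······
·······
·······
··^█···
··██···
·······
·······
step 4: ·······
·······
·······
·······
··█>···
··██···
·······
·······
step 5: ·······
·······
·······
···^···
··█····
··██···
·······
·······
step 6: ·······
·······
·······
···█>··
··█····
··██···
·······
·······
step 7: ·······
·······
·······
···██··
··█·v··
··██···
·······
·······
step 8: ·······
·······
·······
···██··
··█<█··
··██···
·······
·······
step 9: ·······
·······
·······
···^█··
··███··
··██···
·······
·······
step 10: ·······
·······
·······
··<·█··
··███··
··██···
·······
·······
step 11: ·······
·······
··^····
··█·█··
··███··
··██···
·······
·······
step 12: ·······
·······
··█>···
··█·█··
··███··
··██···
·······
·······
step 13: ·······
·······
··██···
··█v█··
··███··
··██···
·······
·······
step 14: ·······
·······
··██···
··<██··
··███··
··██···
·······
·······
step 15: ·······
·······
··██···
···██··
··v██··
··██···
·······
·······
step 16: ·······
·······
··██···
···██··
···>█··
··██···
·······
·······
step 17: ·······
·······
··██···
···^█··
····█··
··██···
·······
·······
step 18: ·······
·······
··██···
··<·█··
····█··
··██···
·······
·······
step 19: ·······
·······
··^█···
··█·█··
····█··
··██···
·······
·······
step 20: ·······
·······
·<·█···
··█·█··
····█··
··██···
·······
·······
step 21: ·······
·^·····
·█·█···
··█·█··
····█··
··██···
·······
·······
step 22: ·······
·█>····
·█·█···
··█·█··
····█··
··██···
·······
·······
step 23: ·······
·██····
·█v█···
··█·█··
····█··
··██···
·······
·······
step 24: ·······
·██····
·<██···
··█·█··
····█··
··██···
·······
·······
step 25: ·······
·██····
··██···
·v█·█··
····█··
··██···
·······
·······
step 26: ·······
·██····
··██···
<██·█··
····█··
··██···
·······
·······
step 27: ·······
·██····
^·██···
███·█··
····█··
··██···
·······
·······
step 28: ·······
·██····
█>██···
███·█··
····█··
··██···
·······
·······
step 29: ·······
·██····
████···
█v█·█··
····█··
··██···
·······
·······
step 30: ·······
·██····
████···
█·>·█··
····█··
··██···
·······
·······
step 31: ·······
·██····
██^█···
█···█··
····█··
··██···
·······
·······
step 32: ·······
·██····
█<·█···
█···█··
····█··
··██···
·······
·······
step 33: ·······
·██····
█··█···
█v··█··
····█··
··██···
·······
·······
step 34: ·······
·██····
█··█···
<█··█··
····█··
··██···
·······
·······

3,0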